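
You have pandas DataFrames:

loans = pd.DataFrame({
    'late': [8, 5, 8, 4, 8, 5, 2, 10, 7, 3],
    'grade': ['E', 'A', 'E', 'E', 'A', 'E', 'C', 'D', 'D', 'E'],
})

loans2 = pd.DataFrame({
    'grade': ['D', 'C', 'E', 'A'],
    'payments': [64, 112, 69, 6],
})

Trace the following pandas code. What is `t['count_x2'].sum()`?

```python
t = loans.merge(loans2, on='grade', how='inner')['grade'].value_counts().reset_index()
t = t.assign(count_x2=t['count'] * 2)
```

20

merge on 'grade' (how='inner') → 10 rows:
   late grade  payments
0     8     E        69
1     5     A         6
2     8     E        69
3     4     E        69
4     8     A         6
5     5     E        69
6     2     C       112
7    10     D        64
8     7     D        64
9     3     E        69
value_counts of grade:
grade
E    5
A    2
D    2
C    1
Name: count, dtype: int64
reset_index():
  grade  count
0     E      5
1     A      2
2     D      2
3     C      1
add column count_x2 = t['count'] * 2:
  grade  count  count_x2
0     E      5        10
1     A      2         4
2     D      2         4
3     C      1         2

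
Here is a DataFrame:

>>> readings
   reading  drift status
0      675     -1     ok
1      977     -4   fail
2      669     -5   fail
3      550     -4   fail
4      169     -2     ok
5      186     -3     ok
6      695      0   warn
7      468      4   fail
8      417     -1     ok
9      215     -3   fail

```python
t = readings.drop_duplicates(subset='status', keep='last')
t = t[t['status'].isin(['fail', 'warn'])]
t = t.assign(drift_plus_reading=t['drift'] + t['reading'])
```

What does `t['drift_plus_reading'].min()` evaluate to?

212

drop duplicate status (keep=last):
   reading  drift status
6      695      0   warn
8      417     -1     ok
9      215     -3   fail
filter rows where status in ['fail', 'warn']:
   reading  drift status
6      695      0   warn
9      215     -3   fail
add column drift_plus_reading = t['drift'] + t['reading']:
   reading  drift status  drift_plus_reading
6      695      0   warn                 695
9      215     -3   fail                 212
Reading off the min of column 'drift_plus_reading', we get 212.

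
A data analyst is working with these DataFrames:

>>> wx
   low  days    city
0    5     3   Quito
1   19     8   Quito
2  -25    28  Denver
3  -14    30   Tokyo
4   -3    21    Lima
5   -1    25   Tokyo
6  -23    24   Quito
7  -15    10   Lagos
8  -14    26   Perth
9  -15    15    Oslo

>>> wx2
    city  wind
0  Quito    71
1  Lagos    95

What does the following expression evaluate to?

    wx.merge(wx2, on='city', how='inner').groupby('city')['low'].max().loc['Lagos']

merge on 'city' (how='inner') → 4 rows:
   low  days   city  wind
0    5     3  Quito    71
1   19     8  Quito    71
2  -23    24  Quito    71
3  -15    10  Lagos    95
group by city, max of low:
city
Lagos   -15
Quito    19
Name: low, dtype: int64
Taking the value at index 'Lagos' gives -15.

-15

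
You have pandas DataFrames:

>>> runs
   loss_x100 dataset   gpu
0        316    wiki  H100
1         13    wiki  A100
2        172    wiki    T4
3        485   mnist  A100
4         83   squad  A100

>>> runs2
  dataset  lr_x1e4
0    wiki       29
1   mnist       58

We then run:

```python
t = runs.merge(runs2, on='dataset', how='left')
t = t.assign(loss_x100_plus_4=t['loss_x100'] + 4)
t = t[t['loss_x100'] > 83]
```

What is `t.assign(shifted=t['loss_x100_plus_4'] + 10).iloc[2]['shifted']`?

merge on 'dataset' (how='left') → 5 rows:
   loss_x100 dataset   gpu  lr_x1e4
0        316    wiki  H100     29.0
1         13    wiki  A100     29.0
2        172    wiki    T4     29.0
3        485   mnist  A100     58.0
4         83   squad  A100      NaN
add column loss_x100_plus_4 = t['loss_x100'] + 4:
   loss_x100 dataset   gpu  lr_x1e4  loss_x100_plus_4
0        316    wiki  H100     29.0               320
1         13    wiki  A100     29.0                17
2        172    wiki    T4     29.0               176
3        485   mnist  A100     58.0               489
4         83   squad  A100      NaN                87
filter rows where loss_x100 > 83:
   loss_x100 dataset   gpu  lr_x1e4  loss_x100_plus_4
0        316    wiki  H100     29.0               320
2        172    wiki    T4     29.0               176
3        485   mnist  A100     58.0               489
add column shifted = t['loss_x100_plus_4'] + 10:
   loss_x100 dataset   gpu  lr_x1e4  loss_x100_plus_4  shifted
0        316    wiki  H100     29.0               320      330
2        172    wiki    T4     29.0               176      186
3        485   mnist  A100     58.0               489      499

499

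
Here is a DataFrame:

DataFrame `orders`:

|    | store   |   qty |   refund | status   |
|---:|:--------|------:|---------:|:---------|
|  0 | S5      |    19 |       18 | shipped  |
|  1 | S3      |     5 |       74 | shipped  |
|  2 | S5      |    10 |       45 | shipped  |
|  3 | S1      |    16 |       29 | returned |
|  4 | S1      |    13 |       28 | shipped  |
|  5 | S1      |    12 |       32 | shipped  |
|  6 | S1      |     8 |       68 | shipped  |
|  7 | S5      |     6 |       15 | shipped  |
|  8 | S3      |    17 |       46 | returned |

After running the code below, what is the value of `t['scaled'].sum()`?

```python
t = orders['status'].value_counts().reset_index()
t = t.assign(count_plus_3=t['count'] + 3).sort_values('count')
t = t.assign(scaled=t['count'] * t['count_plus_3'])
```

80

value_counts of status:
status
shipped     7
returned    2
Name: count, dtype: int64
reset_index():
     status  count
0   shipped      7
1  returned      2
add column count_plus_3 = t['count'] + 3:
     status  count  count_plus_3
0   shipped      7            10
1  returned      2             5
sort by count:
     status  count  count_plus_3
1  returned      2             5
0   shipped      7            10
add column scaled = t['count'] * t['count_plus_3']:
     status  count  count_plus_3  scaled
1  returned      2             5      10
0   shipped      7            10      70
The sum of column 'scaled' is 80.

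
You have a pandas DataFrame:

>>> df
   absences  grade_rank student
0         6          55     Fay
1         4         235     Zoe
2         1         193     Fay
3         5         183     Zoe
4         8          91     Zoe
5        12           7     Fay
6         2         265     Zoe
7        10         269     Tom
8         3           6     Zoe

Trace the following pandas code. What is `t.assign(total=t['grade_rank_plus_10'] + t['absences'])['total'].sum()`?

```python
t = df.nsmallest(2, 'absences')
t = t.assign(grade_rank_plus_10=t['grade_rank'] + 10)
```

take 2 rows with smallest absences:
   absences  grade_rank student
2         1         193     Fay
6         2         265     Zoe
add column grade_rank_plus_10 = t['grade_rank'] + 10:
   absences  grade_rank student  grade_rank_plus_10
2         1         193     Fay                 203
6         2         265     Zoe                 275
add column total = t['grade_rank_plus_10'] + t['absences']:
   absences  grade_rank student  grade_rank_plus_10  total
2         1         193     Fay                 203    204
6         2         265     Zoe                 275    277
Reading off the sum of column 'total', we get 481.

481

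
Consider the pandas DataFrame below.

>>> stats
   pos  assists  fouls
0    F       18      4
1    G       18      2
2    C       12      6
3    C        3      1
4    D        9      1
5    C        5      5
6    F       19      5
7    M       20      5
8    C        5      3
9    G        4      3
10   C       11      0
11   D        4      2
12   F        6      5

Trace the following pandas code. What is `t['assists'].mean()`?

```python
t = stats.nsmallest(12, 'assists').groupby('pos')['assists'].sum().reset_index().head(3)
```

30.6666666667

take 12 rows with smallest assists:
   pos  assists  fouls
3    C        3      1
9    G        4      3
11   D        4      2
5    C        5      5
8    C        5      3
12   F        6      5
4    D        9      1
10   C       11      0
2    C       12      6
0    F       18      4
1    G       18      2
6    F       19      5
group by pos, sum of assists:
pos
C    36
D    13
F    43
G    22
Name: assists, dtype: int64
reset_index():
  pos  assists
0   C       36
1   D       13
2   F       43
3   G       22
take first 3 rows:
  pos  assists
0   C       36
1   D       13
2   F       43
Hence 30.6666666667.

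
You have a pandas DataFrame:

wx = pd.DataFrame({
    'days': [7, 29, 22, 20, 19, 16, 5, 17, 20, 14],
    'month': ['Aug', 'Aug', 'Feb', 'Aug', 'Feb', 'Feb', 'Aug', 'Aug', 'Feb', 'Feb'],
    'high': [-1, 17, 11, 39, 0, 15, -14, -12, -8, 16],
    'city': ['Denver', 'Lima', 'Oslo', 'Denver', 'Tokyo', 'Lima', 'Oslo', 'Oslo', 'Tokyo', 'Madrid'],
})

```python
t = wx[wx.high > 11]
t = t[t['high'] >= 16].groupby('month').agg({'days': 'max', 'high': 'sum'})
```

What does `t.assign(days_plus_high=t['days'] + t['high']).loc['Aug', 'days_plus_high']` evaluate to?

filter rows where high > 11:
   days month  high    city
1    29   Aug    17    Lima
3    20   Aug    39  Denver
5    16   Feb    15    Lima
9    14   Feb    16  Madrid
filter rows where high >= 16:
   days month  high    city
1    29   Aug    17    Lima
3    20   Aug    39  Denver
9    14   Feb    16  Madrid
group by month: max(days), sum(high):
       days  high
month            
Aug      29    56
Feb      14    16
add column days_plus_high = t['days'] + t['high']:
       days  high  days_plus_high
month                            
Aug      29    56              85
Feb      14    16              30
Hence 85.

85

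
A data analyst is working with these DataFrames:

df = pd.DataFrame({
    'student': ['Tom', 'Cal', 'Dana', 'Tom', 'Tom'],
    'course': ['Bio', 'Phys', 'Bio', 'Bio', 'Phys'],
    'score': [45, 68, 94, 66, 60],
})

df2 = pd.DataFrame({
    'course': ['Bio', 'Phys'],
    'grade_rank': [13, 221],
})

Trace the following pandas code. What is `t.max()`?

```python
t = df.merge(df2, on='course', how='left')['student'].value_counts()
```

3

merge on 'course' (how='left') → 5 rows:
  student course  score  grade_rank
0     Tom    Bio     45          13
1     Cal   Phys     68         221
2    Dana    Bio     94          13
3     Tom    Bio     66          13
4     Tom   Phys     60         221
value_counts of student:
student
Tom     3
Cal     1
Dana    1
Name: count, dtype: int64
max of the resulting series → 3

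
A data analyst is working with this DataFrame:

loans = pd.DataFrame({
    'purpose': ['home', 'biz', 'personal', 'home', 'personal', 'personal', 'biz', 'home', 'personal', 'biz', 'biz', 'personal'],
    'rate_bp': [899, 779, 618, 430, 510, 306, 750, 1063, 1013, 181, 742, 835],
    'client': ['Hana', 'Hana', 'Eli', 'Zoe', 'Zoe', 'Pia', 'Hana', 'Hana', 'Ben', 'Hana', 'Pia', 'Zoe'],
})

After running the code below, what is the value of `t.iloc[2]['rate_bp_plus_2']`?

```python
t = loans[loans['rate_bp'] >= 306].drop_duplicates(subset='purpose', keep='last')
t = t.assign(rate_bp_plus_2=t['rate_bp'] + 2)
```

filter rows where rate_bp >= 306:
     purpose  rate_bp client
0       home      899   Hana
1        biz      779   Hana
2   personal      618    Eli
3       home      430    Zoe
4   personal      510    Zoe
5   personal      306    Pia
6        biz      750   Hana
7       home     1063   Hana
8   personal     1013    Ben
10       biz      742    Pia
11  personal      835    Zoe
drop duplicate purpose (keep=last):
     purpose  rate_bp client
7       home     1063   Hana
10       biz      742    Pia
11  personal      835    Zoe
add column rate_bp_plus_2 = t['rate_bp'] + 2:
     purpose  rate_bp client  rate_bp_plus_2
7       home     1063   Hana            1065
10       biz      742    Pia             744
11  personal      835    Zoe             837
Reading off the value at position 2, column 'rate_bp_plus_2', we get 837.

837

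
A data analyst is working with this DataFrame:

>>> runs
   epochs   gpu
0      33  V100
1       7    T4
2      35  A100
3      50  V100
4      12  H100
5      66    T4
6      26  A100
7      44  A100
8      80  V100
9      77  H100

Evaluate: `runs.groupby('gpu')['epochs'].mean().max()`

54.3333333333

group by gpu, mean of epochs:
gpu
A100    35.000000
H100    44.500000
T4      36.500000
V100    54.333333
Name: epochs, dtype: float64
max of the resulting series → 54.3333333333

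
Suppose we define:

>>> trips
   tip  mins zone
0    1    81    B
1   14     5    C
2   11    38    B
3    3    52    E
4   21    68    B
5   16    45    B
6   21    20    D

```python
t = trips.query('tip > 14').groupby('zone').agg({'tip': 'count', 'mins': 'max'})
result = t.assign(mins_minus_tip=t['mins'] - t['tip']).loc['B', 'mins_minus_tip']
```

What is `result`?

66

filter rows where tip > 14:
   tip  mins zone
4   21    68    B
5   16    45    B
6   21    20    D
group by zone: count(tip), max(mins):
      tip  mins
zone           
B       2    68
D       1    20
add column mins_minus_tip = t['mins'] - t['tip']:
      tip  mins  mins_minus_tip
zone                           
B       2    68              66
D       1    20              19
So loc['B', 'mins_minus_tip'] = 66.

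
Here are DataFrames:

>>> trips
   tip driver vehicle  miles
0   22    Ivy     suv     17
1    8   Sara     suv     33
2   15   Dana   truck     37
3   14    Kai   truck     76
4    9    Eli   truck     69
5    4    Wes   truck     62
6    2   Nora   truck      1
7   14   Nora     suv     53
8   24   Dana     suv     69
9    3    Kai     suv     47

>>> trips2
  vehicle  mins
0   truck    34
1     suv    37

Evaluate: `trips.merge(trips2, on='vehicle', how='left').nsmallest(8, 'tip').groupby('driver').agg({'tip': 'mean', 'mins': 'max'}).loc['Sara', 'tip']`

merge on 'vehicle' (how='left') → 10 rows:
   tip driver vehicle  miles  mins
0   22    Ivy     suv     17    37
1    8   Sara     suv     33    37
2   15   Dana   truck     37    34
3   14    Kai   truck     76    34
4    9    Eli   truck     69    34
5    4    Wes   truck     62    34
6    2   Nora   truck      1    34
7   14   Nora     suv     53    37
8   24   Dana     suv     69    37
9    3    Kai     suv     47    37
take 8 rows with smallest tip:
   tip driver vehicle  miles  mins
6    2   Nora   truck      1    34
9    3    Kai     suv     47    37
5    4    Wes   truck     62    34
1    8   Sara     suv     33    37
4    9    Eli   truck     69    34
3   14    Kai   truck     76    34
7   14   Nora     suv     53    37
2   15   Dana   truck     37    34
group by driver: mean(tip), max(mins):
         tip  mins
driver            
Dana    15.0    34
Eli      9.0    34
Kai      8.5    37
Nora     8.0    37
Sara     8.0    37
Wes      4.0    34
The value at row 'Sara', column 'tip' is 8.0.

8.0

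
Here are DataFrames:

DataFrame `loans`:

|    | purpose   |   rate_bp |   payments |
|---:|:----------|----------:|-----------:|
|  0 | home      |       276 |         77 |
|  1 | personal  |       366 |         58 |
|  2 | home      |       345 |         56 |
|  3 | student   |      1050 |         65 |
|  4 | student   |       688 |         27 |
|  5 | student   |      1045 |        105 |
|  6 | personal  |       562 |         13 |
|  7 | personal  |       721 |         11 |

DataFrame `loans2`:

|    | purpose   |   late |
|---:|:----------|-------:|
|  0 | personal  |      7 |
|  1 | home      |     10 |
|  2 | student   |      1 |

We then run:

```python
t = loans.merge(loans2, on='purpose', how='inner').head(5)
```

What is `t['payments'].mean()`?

56.6

merge on 'purpose' (how='inner') → 8 rows:
    purpose  rate_bp  payments  late
0      home      276        77    10
1  personal      366        58     7
2      home      345        56    10
3   student     1050        65     1
4   student      688        27     1
5   student     1045       105     1
6  personal      562        13     7
7  personal      721        11     7
take first 5 rows:
    purpose  rate_bp  payments  late
0      home      276        77    10
1  personal      366        58     7
2      home      345        56    10
3   student     1050        65     1
4   student      688        27     1
Reading off the mean of column 'payments', we get 56.6.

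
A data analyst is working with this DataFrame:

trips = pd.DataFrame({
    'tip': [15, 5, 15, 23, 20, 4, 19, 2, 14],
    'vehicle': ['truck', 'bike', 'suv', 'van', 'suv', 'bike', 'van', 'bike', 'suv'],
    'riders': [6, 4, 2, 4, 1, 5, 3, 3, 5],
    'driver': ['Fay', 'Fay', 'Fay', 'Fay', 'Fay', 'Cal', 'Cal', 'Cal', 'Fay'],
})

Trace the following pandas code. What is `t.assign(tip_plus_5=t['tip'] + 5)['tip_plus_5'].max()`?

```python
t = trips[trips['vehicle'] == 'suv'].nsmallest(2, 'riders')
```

25

filter rows where vehicle == 'suv':
   tip vehicle  riders driver
2   15     suv       2    Fay
4   20     suv       1    Fay
8   14     suv       5    Fay
take 2 rows with smallest riders:
   tip vehicle  riders driver
4   20     suv       1    Fay
2   15     suv       2    Fay
add column tip_plus_5 = t['tip'] + 5:
   tip vehicle  riders driver  tip_plus_5
4   20     suv       1    Fay          25
2   15     suv       2    Fay          20
max of column 'tip_plus_5' → 25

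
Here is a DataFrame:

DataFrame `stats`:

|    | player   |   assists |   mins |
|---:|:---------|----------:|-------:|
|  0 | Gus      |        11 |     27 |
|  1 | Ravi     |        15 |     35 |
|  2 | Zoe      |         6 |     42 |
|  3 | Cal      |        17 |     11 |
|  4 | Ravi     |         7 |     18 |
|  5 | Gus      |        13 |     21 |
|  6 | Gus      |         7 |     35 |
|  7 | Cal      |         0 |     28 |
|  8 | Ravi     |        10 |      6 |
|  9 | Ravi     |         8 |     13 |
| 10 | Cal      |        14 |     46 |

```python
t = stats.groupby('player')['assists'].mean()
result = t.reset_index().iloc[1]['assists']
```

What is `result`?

group by player, mean of assists:
player
Cal     10.333333
Gus     10.333333
Ravi    10.000000
Zoe      6.000000
Name: assists, dtype: float64
reset_index():
  player    assists
0    Cal  10.333333
1    Gus  10.333333
2   Ravi  10.000000
3    Zoe   6.000000
value at position 1, column 'assists' → 10.3333333333

10.3333333333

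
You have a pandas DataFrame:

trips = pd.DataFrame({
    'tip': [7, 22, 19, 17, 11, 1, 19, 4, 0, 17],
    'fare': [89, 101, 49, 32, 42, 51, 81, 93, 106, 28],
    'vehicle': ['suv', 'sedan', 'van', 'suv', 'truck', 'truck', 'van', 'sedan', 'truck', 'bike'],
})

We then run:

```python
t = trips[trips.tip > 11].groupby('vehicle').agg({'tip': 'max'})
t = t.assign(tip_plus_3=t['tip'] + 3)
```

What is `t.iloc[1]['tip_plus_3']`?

25

filter rows where tip > 11:
   tip  fare vehicle
1   22   101   sedan
2   19    49     van
3   17    32     suv
6   19    81     van
9   17    28    bike
group by vehicle, max of tip:
         tip
vehicle     
bike      17
sedan     22
suv       17
van       19
add column tip_plus_3 = t['tip'] + 3:
         tip  tip_plus_3
vehicle                 
bike      17          20
sedan     22          25
suv       17          20
van       19          22
Reading off the value at position 1, column 'tip_plus_3', we get 25.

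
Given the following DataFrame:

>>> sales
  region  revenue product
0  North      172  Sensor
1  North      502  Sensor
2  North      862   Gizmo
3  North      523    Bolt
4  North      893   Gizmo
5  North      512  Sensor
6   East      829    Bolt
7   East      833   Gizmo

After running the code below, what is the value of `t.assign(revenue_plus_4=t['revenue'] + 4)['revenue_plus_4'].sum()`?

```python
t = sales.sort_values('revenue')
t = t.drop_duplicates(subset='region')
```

1009

sort by revenue:
  region  revenue product
0  North      172  Sensor
1  North      502  Sensor
5  North      512  Sensor
3  North      523    Bolt
6   East      829    Bolt
7   East      833   Gizmo
2  North      862   Gizmo
4  North      893   Gizmo
drop duplicate region (keep=first):
  region  revenue product
0  North      172  Sensor
6   East      829    Bolt
add column revenue_plus_4 = t['revenue'] + 4:
  region  revenue product  revenue_plus_4
0  North      172  Sensor             176
6   East      829    Bolt             833
Finally, sum of column 'revenue_plus_4' = 1009.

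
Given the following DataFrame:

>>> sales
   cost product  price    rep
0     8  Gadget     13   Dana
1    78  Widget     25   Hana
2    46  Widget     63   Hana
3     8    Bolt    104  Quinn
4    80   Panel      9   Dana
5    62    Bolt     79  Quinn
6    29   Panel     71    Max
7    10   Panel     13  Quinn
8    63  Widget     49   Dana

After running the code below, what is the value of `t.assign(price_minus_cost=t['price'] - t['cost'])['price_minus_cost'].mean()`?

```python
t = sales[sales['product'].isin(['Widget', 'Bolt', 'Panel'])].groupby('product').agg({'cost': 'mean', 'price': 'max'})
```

filter rows where product in ['Widget', 'Bolt', 'Panel']:
   cost product  price    rep
1    78  Widget     25   Hana
2    46  Widget     63   Hana
3     8    Bolt    104  Quinn
4    80   Panel      9   Dana
5    62    Bolt     79  Quinn
6    29   Panel     71    Max
7    10   Panel     13  Quinn
8    63  Widget     49   Dana
group by product: mean(cost), max(price):
              cost  price
product                  
Bolt     35.000000    104
Panel    39.666667     71
Widget   62.333333     63
add column price_minus_cost = t['price'] - t['cost']:
              cost  price  price_minus_cost
product                                    
Bolt     35.000000    104         69.000000
Panel    39.666667     71         31.333333
Widget   62.333333     63          0.666667
Hence 33.6666666667.

33.6666666667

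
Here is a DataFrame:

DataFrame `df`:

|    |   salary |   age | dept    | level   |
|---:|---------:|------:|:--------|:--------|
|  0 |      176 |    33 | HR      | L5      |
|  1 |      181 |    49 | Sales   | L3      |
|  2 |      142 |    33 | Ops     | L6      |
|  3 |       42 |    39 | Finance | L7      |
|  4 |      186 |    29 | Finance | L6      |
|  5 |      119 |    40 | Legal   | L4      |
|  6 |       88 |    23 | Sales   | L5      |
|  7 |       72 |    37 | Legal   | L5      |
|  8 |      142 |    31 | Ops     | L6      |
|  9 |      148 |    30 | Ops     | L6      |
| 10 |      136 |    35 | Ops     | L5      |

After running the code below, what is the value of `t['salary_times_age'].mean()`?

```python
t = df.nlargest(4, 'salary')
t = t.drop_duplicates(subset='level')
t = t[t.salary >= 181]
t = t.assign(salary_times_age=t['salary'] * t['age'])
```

7131.5

take 4 rows with largest salary:
   salary  age     dept level
4     186   29  Finance    L6
1     181   49    Sales    L3
0     176   33       HR    L5
9     148   30      Ops    L6
drop duplicate level (keep=first):
   salary  age     dept level
4     186   29  Finance    L6
1     181   49    Sales    L3
0     176   33       HR    L5
filter rows where salary >= 181:
   salary  age     dept level
4     186   29  Finance    L6
1     181   49    Sales    L3
add column salary_times_age = t['salary'] * t['age']:
   salary  age     dept level  salary_times_age
4     186   29  Finance    L6              5394
1     181   49    Sales    L3              8869
Finally, mean of column 'salary_times_age' = 7131.5.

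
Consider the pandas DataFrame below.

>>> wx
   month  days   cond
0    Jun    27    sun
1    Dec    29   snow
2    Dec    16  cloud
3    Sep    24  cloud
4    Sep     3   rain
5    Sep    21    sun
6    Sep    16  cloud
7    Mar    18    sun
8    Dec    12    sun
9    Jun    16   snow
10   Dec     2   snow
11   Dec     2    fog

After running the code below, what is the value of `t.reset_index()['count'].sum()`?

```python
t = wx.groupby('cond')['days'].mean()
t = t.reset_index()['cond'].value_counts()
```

5

group by cond, mean of days:
cond
cloud    18.666667
fog       2.000000
rain      3.000000
snow     15.666667
sun      19.500000
Name: days, dtype: float64
reset_index():
    cond       days
0  cloud  18.666667
1    fog   2.000000
2   rain   3.000000
3   snow  15.666667
4    sun  19.500000
value_counts of cond:
cond
cloud    1
fog      1
rain     1
snow     1
sun      1
Name: count, dtype: int64
reset_index():
    cond  count
0  cloud      1
1    fog      1
2   rain      1
3   snow      1
4    sun      1
sum of column 'count' → 5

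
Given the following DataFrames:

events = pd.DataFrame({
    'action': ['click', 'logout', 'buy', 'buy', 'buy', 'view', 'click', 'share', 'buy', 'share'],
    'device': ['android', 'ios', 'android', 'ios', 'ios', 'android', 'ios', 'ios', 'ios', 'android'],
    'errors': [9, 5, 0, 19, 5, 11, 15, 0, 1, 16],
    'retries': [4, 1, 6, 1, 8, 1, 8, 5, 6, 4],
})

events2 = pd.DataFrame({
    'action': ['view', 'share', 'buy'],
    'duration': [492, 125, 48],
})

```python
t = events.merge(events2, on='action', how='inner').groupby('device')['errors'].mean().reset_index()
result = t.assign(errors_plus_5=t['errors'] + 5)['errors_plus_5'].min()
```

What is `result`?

11.25

merge on 'action' (how='inner') → 7 rows:
  action   device  errors  retries  duration
0    buy  android       0        6        48
1    buy      ios      19        1        48
2    buy      ios       5        8        48
3   view  android      11        1       492
4  share      ios       0        5       125
5    buy      ios       1        6        48
6  share  android      16        4       125
group by device, mean of errors:
device
android    9.00
ios        6.25
Name: errors, dtype: float64
reset_index():
    device  errors
0  android    9.00
1      ios    6.25
add column errors_plus_5 = t['errors'] + 5:
    device  errors  errors_plus_5
0  android    9.00          14.00
1      ios    6.25          11.25
So min() = 11.25.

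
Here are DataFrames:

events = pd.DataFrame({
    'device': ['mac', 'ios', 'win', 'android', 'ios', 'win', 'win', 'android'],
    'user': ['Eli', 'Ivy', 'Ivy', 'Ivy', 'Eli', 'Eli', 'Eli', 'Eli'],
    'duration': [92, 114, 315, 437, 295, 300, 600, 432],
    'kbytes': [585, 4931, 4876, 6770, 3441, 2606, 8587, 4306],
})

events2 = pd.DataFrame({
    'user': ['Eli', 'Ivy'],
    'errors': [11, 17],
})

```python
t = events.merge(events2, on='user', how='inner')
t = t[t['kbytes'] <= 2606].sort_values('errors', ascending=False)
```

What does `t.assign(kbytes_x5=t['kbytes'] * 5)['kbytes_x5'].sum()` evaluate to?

merge on 'user' (how='inner') → 8 rows:
    device user  duration  kbytes  errors
0      mac  Eli        92     585      11
1      ios  Ivy       114    4931      17
2      win  Ivy       315    4876      17
3  android  Ivy       437    6770      17
4      ios  Eli       295    3441      11
5      win  Eli       300    2606      11
6      win  Eli       600    8587      11
7  android  Eli       432    4306      11
filter rows where kbytes <= 2606:
  device user  duration  kbytes  errors
0    mac  Eli        92     585      11
5    win  Eli       300    2606      11
sort by errors descending:
  device user  duration  kbytes  errors
0    mac  Eli        92     585      11
5    win  Eli       300    2606      11
add column kbytes_x5 = t['kbytes'] * 5:
  device user  duration  kbytes  errors  kbytes_x5
0    mac  Eli        92     585      11       2925
5    win  Eli       300    2606      11      13030
Hence 15955.

15955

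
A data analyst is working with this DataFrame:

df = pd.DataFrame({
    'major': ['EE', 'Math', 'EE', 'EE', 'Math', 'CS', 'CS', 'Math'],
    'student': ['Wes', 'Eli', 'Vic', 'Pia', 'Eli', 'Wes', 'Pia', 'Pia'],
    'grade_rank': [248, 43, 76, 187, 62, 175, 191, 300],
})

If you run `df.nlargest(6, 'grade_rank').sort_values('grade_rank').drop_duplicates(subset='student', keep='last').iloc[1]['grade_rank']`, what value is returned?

248

take 6 rows with largest grade_rank:
  major student  grade_rank
7  Math     Pia         300
0    EE     Wes         248
6    CS     Pia         191
3    EE     Pia         187
5    CS     Wes         175
2    EE     Vic          76
sort by grade_rank:
  major student  grade_rank
2    EE     Vic          76
5    CS     Wes         175
3    EE     Pia         187
6    CS     Pia         191
0    EE     Wes         248
7  Math     Pia         300
drop duplicate student (keep=last):
  major student  grade_rank
2    EE     Vic          76
0    EE     Wes         248
7  Math     Pia         300
Hence 248.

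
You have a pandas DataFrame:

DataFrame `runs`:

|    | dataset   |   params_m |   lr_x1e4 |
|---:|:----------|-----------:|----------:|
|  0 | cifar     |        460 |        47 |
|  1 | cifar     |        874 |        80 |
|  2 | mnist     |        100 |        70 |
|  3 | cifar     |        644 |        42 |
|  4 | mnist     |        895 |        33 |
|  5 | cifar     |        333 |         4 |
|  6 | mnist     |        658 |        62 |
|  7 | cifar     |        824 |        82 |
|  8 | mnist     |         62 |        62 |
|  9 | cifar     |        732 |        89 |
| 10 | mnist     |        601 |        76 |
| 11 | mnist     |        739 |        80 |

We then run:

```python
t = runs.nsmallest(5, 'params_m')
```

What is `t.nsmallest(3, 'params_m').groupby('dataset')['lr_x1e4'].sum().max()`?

132

take 5 rows with smallest params_m:
   dataset  params_m  lr_x1e4
8    mnist        62       62
2    mnist       100       70
5    cifar       333        4
0    cifar       460       47
10   mnist       601       76
take 3 rows with smallest params_m:
  dataset  params_m  lr_x1e4
8   mnist        62       62
2   mnist       100       70
5   cifar       333        4
group by dataset, sum of lr_x1e4:
dataset
cifar      4
mnist    132
Name: lr_x1e4, dtype: int64
Then the max of the resulting series: 132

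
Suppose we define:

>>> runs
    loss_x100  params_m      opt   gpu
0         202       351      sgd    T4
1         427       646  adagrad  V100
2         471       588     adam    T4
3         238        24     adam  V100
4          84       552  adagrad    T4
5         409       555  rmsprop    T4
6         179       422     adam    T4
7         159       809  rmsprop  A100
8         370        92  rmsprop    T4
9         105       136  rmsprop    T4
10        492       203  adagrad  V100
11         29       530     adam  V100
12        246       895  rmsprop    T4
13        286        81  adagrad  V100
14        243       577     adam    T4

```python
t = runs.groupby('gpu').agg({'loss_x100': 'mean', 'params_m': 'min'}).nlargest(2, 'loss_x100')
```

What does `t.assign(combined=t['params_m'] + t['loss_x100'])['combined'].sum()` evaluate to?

666.955555556

group by gpu: mean(loss_x100), min(params_m):
       loss_x100  params_m
gpu                       
A100  159.000000       809
T4    256.555556        92
V100  294.400000        24
take 2 rows with largest loss_x100:
       loss_x100  params_m
gpu                       
V100  294.400000        24
T4    256.555556        92
add column combined = t['params_m'] + t['loss_x100']:
       loss_x100  params_m    combined
gpu                                   
V100  294.400000        24  318.400000
T4    256.555556        92  348.555556
Reading off the sum of column 'combined', we get 666.955555556.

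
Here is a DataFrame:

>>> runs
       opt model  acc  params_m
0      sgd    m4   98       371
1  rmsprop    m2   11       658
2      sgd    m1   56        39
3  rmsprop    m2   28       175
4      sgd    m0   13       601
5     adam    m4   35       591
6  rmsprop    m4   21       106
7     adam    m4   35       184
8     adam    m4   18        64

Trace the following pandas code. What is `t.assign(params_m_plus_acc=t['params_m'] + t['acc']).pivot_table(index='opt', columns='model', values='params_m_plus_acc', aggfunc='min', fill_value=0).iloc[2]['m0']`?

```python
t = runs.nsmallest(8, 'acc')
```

614

take 8 rows with smallest acc:
       opt model  acc  params_m
1  rmsprop    m2   11       658
4      sgd    m0   13       601
8     adam    m4   18        64
6  rmsprop    m4   21       106
3  rmsprop    m2   28       175
5     adam    m4   35       591
7     adam    m4   35       184
2      sgd    m1   56        39
add column params_m_plus_acc = t['params_m'] + t['acc']:
       opt model  acc  params_m  params_m_plus_acc
1  rmsprop    m2   11       658                669
4      sgd    m0   13       601                614
8     adam    m4   18        64                 82
6  rmsprop    m4   21       106                127
3  rmsprop    m2   28       175                203
5     adam    m4   35       591                626
7     adam    m4   35       184                219
2      sgd    m1   56        39                 95
pivot: rows=opt, cols=model, min(params_m_plus_acc):
model     m0  m1   m2   m4
opt                       
adam       0   0    0   82
rmsprop    0   0  203  127
sgd      614  95    0    0
So iloc[2]['m0'] = 614.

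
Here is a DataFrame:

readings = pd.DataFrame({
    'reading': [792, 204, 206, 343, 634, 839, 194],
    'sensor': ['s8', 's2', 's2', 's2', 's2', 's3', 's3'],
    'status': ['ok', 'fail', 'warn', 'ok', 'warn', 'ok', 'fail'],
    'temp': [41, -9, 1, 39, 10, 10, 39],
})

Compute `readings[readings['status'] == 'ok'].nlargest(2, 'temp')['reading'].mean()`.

filter rows where status == 'ok':
   reading sensor status  temp
0      792     s8     ok    41
3      343     s2     ok    39
5      839     s3     ok    10
take 2 rows with largest temp:
   reading sensor status  temp
0      792     s8     ok    41
3      343     s2     ok    39
The mean of column 'reading' is 567.5.

567.5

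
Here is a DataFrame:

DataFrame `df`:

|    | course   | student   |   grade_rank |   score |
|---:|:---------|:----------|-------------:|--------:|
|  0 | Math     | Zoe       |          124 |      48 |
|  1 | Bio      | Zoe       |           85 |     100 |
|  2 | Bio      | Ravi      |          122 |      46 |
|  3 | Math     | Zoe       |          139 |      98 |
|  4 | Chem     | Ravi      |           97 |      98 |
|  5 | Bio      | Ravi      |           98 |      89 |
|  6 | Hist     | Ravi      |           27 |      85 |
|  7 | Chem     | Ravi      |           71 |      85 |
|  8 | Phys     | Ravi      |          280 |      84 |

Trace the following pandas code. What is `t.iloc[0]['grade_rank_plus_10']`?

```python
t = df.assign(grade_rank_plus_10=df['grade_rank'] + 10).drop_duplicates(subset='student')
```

add column grade_rank_plus_10 = df['grade_rank'] + 10:
  course student  grade_rank  score  grade_rank_plus_10
0   Math     Zoe         124     48                 134
1    Bio     Zoe          85    100                  95
2    Bio    Ravi         122     46                 132
3   Math     Zoe         139     98                 149
4   Chem    Ravi          97     98                 107
5    Bio    Ravi          98     89                 108
6   Hist    Ravi          27     85                  37
7   Chem    Ravi          71     85                  81
8   Phys    Ravi         280     84                 290
drop duplicate student (keep=first):
  course student  grade_rank  score  grade_rank_plus_10
0   Math     Zoe         124     48                 134
2    Bio    Ravi         122     46                 132
The value at position 0, column 'grade_rank_plus_10' is 134.

134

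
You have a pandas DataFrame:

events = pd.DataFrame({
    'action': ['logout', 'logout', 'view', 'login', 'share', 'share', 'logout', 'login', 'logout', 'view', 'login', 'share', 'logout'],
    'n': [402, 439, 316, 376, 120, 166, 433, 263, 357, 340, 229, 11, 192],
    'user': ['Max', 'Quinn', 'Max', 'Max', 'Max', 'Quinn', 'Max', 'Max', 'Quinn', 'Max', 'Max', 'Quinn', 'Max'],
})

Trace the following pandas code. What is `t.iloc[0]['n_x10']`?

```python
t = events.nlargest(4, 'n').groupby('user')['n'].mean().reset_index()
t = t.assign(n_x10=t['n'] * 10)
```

take 4 rows with largest n:
   action    n   user
1  logout  439  Quinn
6  logout  433    Max
0  logout  402    Max
3   login  376    Max
group by user, mean of n:
user
Max      403.666667
Quinn    439.000000
Name: n, dtype: float64
reset_index():
    user           n
0    Max  403.666667
1  Quinn  439.000000
add column n_x10 = t['n'] * 10:
    user           n        n_x10
0    Max  403.666667  4036.666667
1  Quinn  439.000000  4390.000000
Finally, value at position 0, column 'n_x10' = 4036.66666667.

4036.66666667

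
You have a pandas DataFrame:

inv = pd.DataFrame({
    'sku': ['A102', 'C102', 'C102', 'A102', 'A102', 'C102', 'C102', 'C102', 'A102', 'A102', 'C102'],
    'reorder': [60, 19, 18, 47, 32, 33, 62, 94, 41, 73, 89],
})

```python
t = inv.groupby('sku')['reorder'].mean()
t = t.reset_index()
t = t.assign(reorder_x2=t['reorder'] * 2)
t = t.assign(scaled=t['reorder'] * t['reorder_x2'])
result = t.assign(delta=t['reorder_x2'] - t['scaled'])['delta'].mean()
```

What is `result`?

group by sku, mean of reorder:
sku
A102    50.6
C102    52.5
Name: reorder, dtype: float64
reset_index():
    sku  reorder
0  A102     50.6
1  C102     52.5
add column reorder_x2 = t['reorder'] * 2:
    sku  reorder  reorder_x2
0  A102     50.6       101.2
1  C102     52.5       105.0
add column scaled = t['reorder'] * t['reorder_x2']:
    sku  reorder  reorder_x2   scaled
0  A102     50.6       101.2  5120.72
1  C102     52.5       105.0  5512.50
add column delta = t['reorder_x2'] - t['scaled']:
    sku  reorder  reorder_x2   scaled    delta
0  A102     50.6       101.2  5120.72 -5019.52
1  C102     52.5       105.0  5512.50 -5407.50
mean of column 'delta' → -5213.51

-5213.51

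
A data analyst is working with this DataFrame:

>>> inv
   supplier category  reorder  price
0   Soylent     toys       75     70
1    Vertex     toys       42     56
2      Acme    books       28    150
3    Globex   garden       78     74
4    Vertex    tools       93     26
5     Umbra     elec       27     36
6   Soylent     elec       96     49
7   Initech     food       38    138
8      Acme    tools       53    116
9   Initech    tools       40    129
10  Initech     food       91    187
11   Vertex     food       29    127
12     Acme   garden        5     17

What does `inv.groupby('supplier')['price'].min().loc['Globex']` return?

74

group by supplier, min of price:
supplier
Acme        17
Globex      74
Initech    129
Soylent     49
Umbra       36
Vertex      26
Name: price, dtype: int64
The value at index 'Globex' is 74.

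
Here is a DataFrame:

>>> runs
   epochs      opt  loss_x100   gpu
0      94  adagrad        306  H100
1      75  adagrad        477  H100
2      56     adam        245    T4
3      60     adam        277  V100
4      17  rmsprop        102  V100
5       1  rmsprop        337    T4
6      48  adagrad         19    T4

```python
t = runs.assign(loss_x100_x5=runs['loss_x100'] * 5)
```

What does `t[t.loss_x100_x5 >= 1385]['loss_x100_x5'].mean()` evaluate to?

add column loss_x100_x5 = runs['loss_x100'] * 5:
   epochs      opt  loss_x100   gpu  loss_x100_x5
0      94  adagrad        306  H100          1530
1      75  adagrad        477  H100          2385
2      56     adam        245    T4          1225
3      60     adam        277  V100          1385
4      17  rmsprop        102  V100           510
5       1  rmsprop        337    T4          1685
6      48  adagrad         19    T4            95
filter rows where loss_x100_x5 >= 1385:
   epochs      opt  loss_x100   gpu  loss_x100_x5
0      94  adagrad        306  H100          1530
1      75  adagrad        477  H100          2385
3      60     adam        277  V100          1385
5       1  rmsprop        337    T4          1685
Then the mean of column 'loss_x100_x5': 1746.25

1746.25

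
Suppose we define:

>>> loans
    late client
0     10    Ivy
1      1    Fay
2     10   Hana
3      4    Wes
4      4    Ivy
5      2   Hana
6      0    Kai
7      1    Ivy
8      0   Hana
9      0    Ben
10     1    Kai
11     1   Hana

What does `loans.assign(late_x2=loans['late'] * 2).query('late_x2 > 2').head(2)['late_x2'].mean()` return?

add column late_x2 = loans['late'] * 2:
    late client  late_x2
0     10    Ivy       20
1      1    Fay        2
2     10   Hana       20
3      4    Wes        8
4      4    Ivy        8
5      2   Hana        4
6      0    Kai        0
7      1    Ivy        2
8      0   Hana        0
9      0    Ben        0
10     1    Kai        2
11     1   Hana        2
filter rows where late_x2 > 2:
   late client  late_x2
0    10    Ivy       20
2    10   Hana       20
3     4    Wes        8
4     4    Ivy        8
5     2   Hana        4
take first 2 rows:
   late client  late_x2
0    10    Ivy       20
2    10   Hana       20
The mean of column 'late_x2' is 20.0.

20.0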